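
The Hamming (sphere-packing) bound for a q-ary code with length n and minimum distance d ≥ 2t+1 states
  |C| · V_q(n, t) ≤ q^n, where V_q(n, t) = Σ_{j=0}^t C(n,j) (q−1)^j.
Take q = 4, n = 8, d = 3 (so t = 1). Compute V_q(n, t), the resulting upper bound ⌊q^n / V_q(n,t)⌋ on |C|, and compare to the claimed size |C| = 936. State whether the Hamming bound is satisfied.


V_q(n, t) = 25, q^n = 65536, Hamming bound = 2621, |C| = 936 ≤ bound (satisfied).

Step 1: Compute V_q(n, t) = Σ_{j=0}^1 C(n, j) (q−1)^j.
  j = 0: C(8,0)·(3)^0 = 1·1 = 1.
  j = 1: C(8,1)·(3)^1 = 8·3 = 24.
  V_q(n, t) = 1 + 24 = 25.
Step 2: q^n = 4^8 = 65536.
Step 3: Hamming bound ⌊q^n / V_q(n,t)⌋ = ⌊65536/25⌋ = 2621.
Step 4: Compare |C| = 936 to 2621: satisfied.
The claimed |C| lies below the Hamming bound.


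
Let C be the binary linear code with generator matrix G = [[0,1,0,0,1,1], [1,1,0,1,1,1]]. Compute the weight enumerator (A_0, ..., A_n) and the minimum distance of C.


Weight distribution: A_0 = 1, A_2 = 1, A_3 = 1, A_5 = 1. Minimum distance d = 2.

Enumerate all 2^2 = 4 messages m ∈ F_2^2.
For each, compute codeword c = mG in F_2^6, then tally its weight.
  m = 00 → c = 000000, weight = 0.
  m = 10 → c = 010011, weight = 3.
  m = 01 → c = 110111, weight = 5.
  m = 11 → c = 100100, weight = 2.
Tally weights:
  weight 0: 1 codewords.
  weight 2: 1 codewords.
  weight 3: 1 codewords.
  weight 5: 1 codewords.
Minimum distance d = smallest w > 0 with A_w > 0 = 2.
Sanity: Σ A_w = 4 = 2^2 = 4 ✓.


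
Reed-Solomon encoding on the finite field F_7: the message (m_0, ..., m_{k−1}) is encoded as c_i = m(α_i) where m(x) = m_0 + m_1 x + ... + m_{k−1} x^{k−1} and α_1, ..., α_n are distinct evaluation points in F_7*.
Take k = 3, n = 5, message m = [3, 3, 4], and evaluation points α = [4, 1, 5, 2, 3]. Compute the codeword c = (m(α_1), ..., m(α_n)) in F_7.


c = [2, 3, 6, 4, 6]

Message polynomial: m(x) = 3 + 3·x + 4·x^2 (mod 7).
For each evaluation point α_i, compute m(α_i) mod 7:
  α_1 = 4: Horner steps 4 → 5 → 2, so m(4) = 2.
  α_2 = 1: Horner steps 4 → 0 → 3, so m(1) = 3.
  α_3 = 5: Horner steps 4 → 2 → 6, so m(5) = 6.
  α_4 = 2: Horner steps 4 → 4 → 4, so m(2) = 4.
  α_5 = 3: Horner steps 4 → 1 → 6, so m(3) = 6.
Codeword c = [2, 3, 6, 4, 6] ∈ F_7^5.


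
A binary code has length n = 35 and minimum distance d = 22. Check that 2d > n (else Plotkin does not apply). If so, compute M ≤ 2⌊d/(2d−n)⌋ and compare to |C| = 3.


Plotkin bound M ≤ 4; given |C| = 3 ≤ bound (satisfied).

Check applicability: 2d = 44, n = 35.
2d − n = 9 > 0, so Plotkin applies.
Compute d/(2d−n) = 22/9 ≈ 2.4444.
⌊d/(2d−n)⌋ = 2.
Plotkin bound: M ≤ 2·2 = 4.
Given |C| = 3, check: satisfied.
This |C| is below the Plotkin bound.


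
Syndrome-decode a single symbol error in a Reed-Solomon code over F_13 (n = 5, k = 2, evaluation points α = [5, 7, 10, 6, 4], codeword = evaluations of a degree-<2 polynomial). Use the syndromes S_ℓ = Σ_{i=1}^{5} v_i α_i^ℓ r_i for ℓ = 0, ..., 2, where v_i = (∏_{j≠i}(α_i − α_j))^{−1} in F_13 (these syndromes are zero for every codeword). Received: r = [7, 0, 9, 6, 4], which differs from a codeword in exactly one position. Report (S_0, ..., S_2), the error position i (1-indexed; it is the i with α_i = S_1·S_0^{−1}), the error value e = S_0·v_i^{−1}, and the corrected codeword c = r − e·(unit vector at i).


S = (6, 10, 8), error at position 4, error magnitude e = 9, c = [7, 0, 9, 10, 4].

Step 1: column multipliers v_i = (∏_{j≠i}(α_i − α_j))^{−1} mod 13.
  i = 1 (α = 5): (5−7)(5−10)(5−6)(5−4) = (−2)·(−5)·(−1)·1 = −10 ≡ 3, so v_1 = 3^{−1} = 9 (mod 13).
  i = 2 (α = 7): (7−5)(7−10)(7−6)(7−4) = 2·(−3)·1·3 = −18 ≡ 8, so v_2 = 8^{−1} = 5 (mod 13).
  i = 3 (α = 10): (10−5)(10−7)(10−6)(10−4) = 5·3·4·6 = 360 ≡ 9, so v_3 = 9^{−1} = 3 (mod 13).
  i = 4 (α = 6): (6−5)(6−7)(6−10)(6−4) = 1·(−1)·(−4)·2 = 8 ≡ 8, so v_4 = 8^{−1} = 5 (mod 13).
  i = 5 (α = 4): (4−5)(4−7)(4−10)(4−6) = (−1)·(−3)·(−6)·(−2) = 36 ≡ 10, so v_5 = 10^{−1} = 4 (mod 13).
  v = [9, 5, 3, 5, 4].
Step 2: syndromes of r = [7, 0, 9, 6, 4] (all sums mod 13).
  S_0 = Σ v_i r_i = 9·7 + 5·0 + 3·9 + 5·6 + 4·4 = 136 ≡ 6.
  S_1 = Σ v_i α_i r_i = 9·5·7 + 5·7·0 + 3·10·9 + 5·6·6 + 4·4·4 = 829 ≡ 10.
  α_i^2 mod 13 = [12, 10, 9, 10, 3].
  S_2 = Σ v_i α_i^2 r_i = 9·12·7 + 5·10·0 + 3·9·9 + 5·10·6 + 4·3·4 = 1347 ≡ 8.
  S = (6, 10, 8) ≠ 0, so r is not a codeword (an error is present).
Step 3: locate the error. For a single error e at position i, S_ℓ = v_i·e·α_i^ℓ, so α_err = S_1/S_0.
  S_0^{−1} = 6^{−1} = 11 (mod 13), so α_err = 10·11 = 110 ≡ 6 = α_4. Error position i = 4.
  Consistency check: S_2/S_1 = 8·4 = 32 ≡ 6 = α_err ✓ (single-error assumption holds).
Step 4: error magnitude e = S_0/v_4 = S_0·∏_{j≠4}(α_4 − α_j) = 6·8 = 48 ≡ 9 (mod 13).
Step 5: correct position 4: c_4 = r_4 − e = 6 − 9 ≡ 10 (mod 13). Hence c = [7, 0, 9, 10, 4].
  Check: interpolating c through the α_i gives m(x) = 5 + 3·x (degree < 2) with m(α_i) = c_i for every i, so c is indeed a codeword.


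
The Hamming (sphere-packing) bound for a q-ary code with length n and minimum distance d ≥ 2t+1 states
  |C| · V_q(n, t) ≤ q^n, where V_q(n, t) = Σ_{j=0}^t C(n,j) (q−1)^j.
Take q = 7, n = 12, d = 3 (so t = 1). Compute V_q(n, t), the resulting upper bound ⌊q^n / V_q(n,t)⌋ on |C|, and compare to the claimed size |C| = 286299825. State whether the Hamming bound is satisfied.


V_q(n, t) = 73, q^n = 13841287201, Hamming bound = 189606673, |C| = 286299825 > bound (violated).

Step 1: Compute V_q(n, t) = Σ_{j=0}^1 C(n, j) (q−1)^j.
  j = 0: C(12,0)·(6)^0 = 1·1 = 1.
  j = 1: C(12,1)·(6)^1 = 12·6 = 72.
  V_q(n, t) = 1 + 72 = 73.
Step 2: q^n = 7^12 = 13841287201.
Step 3: Hamming bound ⌊q^n / V_q(n,t)⌋ = ⌊13841287201/73⌋ = 189606673.
Step 4: Compare |C| = 286299825 to 189606673: violated.
The claimed |C| lies above the Hamming bound, so no 7-ary code of length 12 with d ≥ 3 can have 286299825 codewords.


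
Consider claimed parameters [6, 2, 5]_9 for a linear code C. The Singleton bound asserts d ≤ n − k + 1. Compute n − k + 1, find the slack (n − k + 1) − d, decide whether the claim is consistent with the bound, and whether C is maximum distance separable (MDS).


Singleton RHS = n − k + 1 = 5, slack = 0, bound satisfied, MDS.

Singleton bound: d ≤ n − k + 1.
Here n = 6, k = 2, so n − k + 1 = 5.
Given d = 5, check d ≤ 5: YES.
Slack = (n − k + 1) − d = 0.
The code is MDS (slack = 0).
Description: the claimed parameters are [6, 2, 5]_9; such a code would be MDS (meets Singleton bound).


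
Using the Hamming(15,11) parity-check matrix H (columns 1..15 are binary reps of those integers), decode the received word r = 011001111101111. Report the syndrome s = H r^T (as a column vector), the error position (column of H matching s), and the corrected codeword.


s = (1, 0, 1, 1)^T, error position = 11, corrected codeword c = 011001111111111

Compute s = H r^T mod 2 one row at a time:
  s_1 = 1 + 1 + 1 + 0 + 1 + 1 + 1 + 1 = 7 ≡ 1 (mod 2).
  s_2 = 0 + 0 + 1 + 1 + 1 + 1 + 1 + 1 = 6 ≡ 0 (mod 2).
  s_3 = 1 + 1 + 1 + 1 + 1 + 0 + 1 + 1 = 7 ≡ 1 (mod 2).
  s_4 = 0 + 1 + 0 + 1 + 1 + 0 + 1 + 1 = 5 ≡ 1 (mod 2).
s = (1, 0, 1, 1)^T — this equals column 11 of H (binary 1011), so error is at position 11.
Correct: flip bit 11 of r = 011001111101111 to get c = 011001111111111.


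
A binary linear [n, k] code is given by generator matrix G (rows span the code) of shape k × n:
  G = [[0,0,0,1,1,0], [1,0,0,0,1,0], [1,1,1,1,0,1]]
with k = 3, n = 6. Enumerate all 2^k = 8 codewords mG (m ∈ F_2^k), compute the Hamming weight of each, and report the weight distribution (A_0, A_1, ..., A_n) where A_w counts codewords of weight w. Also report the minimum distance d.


Weight distribution: A_0 = 1, A_2 = 3, A_3 = 1, A_5 = 3. Minimum distance d = 2.

Enumerate all 2^3 = 8 messages m ∈ F_2^3.
For each, compute codeword c = mG in F_2^6, then tally its weight.
  m = 000 → c = 000000, weight = 0.
  m = 100 → c = 000110, weight = 2.
  m = 010 → c = 100010, weight = 2.
  m = 110 → c = 100100, weight = 2.
  m = 001 → c = 111101, weight = 5.
  m = 101 → c = 111011, weight = 5.
  m = 011 → c = 011111, weight = 5.
  m = 111 → c = 011001, weight = 3.
Tally weights:
  weight 0: 1 codewords.
  weight 2: 3 codewords.
  weight 3: 1 codewords.
  weight 5: 3 codewords.
Minimum distance d = smallest w > 0 with A_w > 0 = 2.
Sanity: Σ A_w = 8 = 2^3 = 8 ✓.


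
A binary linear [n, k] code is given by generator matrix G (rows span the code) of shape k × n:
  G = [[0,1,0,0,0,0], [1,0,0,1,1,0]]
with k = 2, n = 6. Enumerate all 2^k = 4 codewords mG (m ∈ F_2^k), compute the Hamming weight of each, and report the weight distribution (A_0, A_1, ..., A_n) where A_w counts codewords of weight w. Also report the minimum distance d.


Weight distribution: A_0 = 1, A_1 = 1, A_3 = 1, A_4 = 1. Minimum distance d = 1.

Enumerate all 2^2 = 4 messages m ∈ F_2^2.
For each, compute codeword c = mG in F_2^6, then tally its weight.
  m = 00 → c = 000000, weight = 0.
  m = 10 → c = 010000, weight = 1.
  m = 01 → c = 100110, weight = 3.
  m = 11 → c = 110110, weight = 4.
Tally weights:
  weight 0: 1 codewords.
  weight 1: 1 codewords.
  weight 3: 1 codewords.
  weight 4: 1 codewords.
Minimum distance d = smallest w > 0 with A_w > 0 = 1.
Sanity: Σ A_w = 4 = 2^2 = 4 ✓.


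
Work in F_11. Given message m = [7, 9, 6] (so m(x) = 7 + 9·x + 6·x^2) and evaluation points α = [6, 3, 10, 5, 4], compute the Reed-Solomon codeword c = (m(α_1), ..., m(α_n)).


c = [2, 0, 4, 4, 7]

Message polynomial: m(x) = 7 + 9·x + 6·x^2 (mod 11).
For each evaluation point α_i, compute m(α_i) mod 11:
  α_1 = 6: Horner steps 6 → 1 → 2, so m(6) = 2.
  α_2 = 3: Horner steps 6 → 5 → 0, so m(3) = 0.
  α_3 = 10: Horner steps 6 → 3 → 4, so m(10) = 4.
  α_4 = 5: Horner steps 6 → 6 → 4, so m(5) = 4.
  α_5 = 4: Horner steps 6 → 0 → 7, so m(4) = 7.
Codeword c = [2, 0, 4, 4, 7] ∈ F_11^5.


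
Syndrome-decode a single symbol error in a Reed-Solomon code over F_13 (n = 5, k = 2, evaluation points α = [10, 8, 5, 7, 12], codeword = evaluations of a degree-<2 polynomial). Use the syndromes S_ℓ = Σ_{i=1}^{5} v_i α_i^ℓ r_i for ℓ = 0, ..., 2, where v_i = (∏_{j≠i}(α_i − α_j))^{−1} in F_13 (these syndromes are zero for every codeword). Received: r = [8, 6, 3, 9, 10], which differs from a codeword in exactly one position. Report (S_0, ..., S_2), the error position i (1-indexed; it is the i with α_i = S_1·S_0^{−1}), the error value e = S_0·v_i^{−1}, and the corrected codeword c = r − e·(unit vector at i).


S = (12, 6, 3), error at position 4, error magnitude e = 4, c = [8, 6, 3, 5, 10].

Step 1: column multipliers v_i = (∏_{j≠i}(α_i − α_j))^{−1} mod 13.
  i = 1 (α = 10): (10−8)(10−5)(10−7)(10−12) = 2·5·3·(−2) = −60 ≡ 5, so v_1 = 5^{−1} = 8 (mod 13).
  i = 2 (α = 8): (8−10)(8−5)(8−7)(8−12) = (−2)·3·1·(−4) = 24 ≡ 11, so v_2 = 11^{−1} = 6 (mod 13).
  i = 3 (α = 5): (5−10)(5−8)(5−7)(5−12) = (−5)·(−3)·(−2)·(−7) = 210 ≡ 2, so v_3 = 2^{−1} = 7 (mod 13).
  i = 4 (α = 7): (7−10)(7−8)(7−5)(7−12) = (−3)·(−1)·2·(−5) = −30 ≡ 9, so v_4 = 9^{−1} = 3 (mod 13).
  i = 5 (α = 12): (12−10)(12−8)(12−5)(12−7) = 2·4·7·5 = 280 ≡ 7, so v_5 = 7^{−1} = 2 (mod 13).
  v = [8, 6, 7, 3, 2].
Step 2: syndromes of r = [8, 6, 3, 9, 10] (all sums mod 13).
  S_0 = Σ v_i r_i = 8·8 + 6·6 + 7·3 + 3·9 + 2·10 = 168 ≡ 12.
  S_1 = Σ v_i α_i r_i = 8·10·8 + 6·8·6 + 7·5·3 + 3·7·9 + 2·12·10 = 1462 ≡ 6.
  α_i^2 mod 13 = [9, 12, 12, 10, 1].
  S_2 = Σ v_i α_i^2 r_i = 8·9·8 + 6·12·6 + 7·12·3 + 3·10·9 + 2·1·10 = 1550 ≡ 3.
  S = (12, 6, 3) ≠ 0, so r is not a codeword (an error is present).
Step 3: locate the error. For a single error e at position i, S_ℓ = v_i·e·α_i^ℓ, so α_err = S_1/S_0.
  S_0^{−1} = 12^{−1} = 12 (mod 13), so α_err = 6·12 = 72 ≡ 7 = α_4. Error position i = 4.
  Consistency check: S_2/S_1 = 3·11 = 33 ≡ 7 = α_err ✓ (single-error assumption holds).
Step 4: error magnitude e = S_0/v_4 = S_0·∏_{j≠4}(α_4 − α_j) = 12·9 = 108 ≡ 4 (mod 13).
Step 5: correct position 4: c_4 = r_4 − e = 9 − 4 ≡ 5 (mod 13). Hence c = [8, 6, 3, 5, 10].
  Check: interpolating c through the α_i gives m(x) = 11 + 1·x (degree < 2) with m(α_i) = c_i for every i, so c is indeed a codeword.


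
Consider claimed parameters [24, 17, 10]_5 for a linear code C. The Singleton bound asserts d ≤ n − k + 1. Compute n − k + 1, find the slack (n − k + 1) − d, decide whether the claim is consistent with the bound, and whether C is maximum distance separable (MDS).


Singleton RHS = n − k + 1 = 8, slack = -2, bound violated (no such code; not MDS).

Singleton bound: d ≤ n − k + 1.
Here n = 24, k = 17, so n − k + 1 = 8.
Given d = 10, check d ≤ 8: NO.
Slack = (n − k + 1) − d = -2.
The slack is negative: d = 10 exceeds n − k + 1 = 8 by 2, so the Singleton bound is violated and no linear [24, 17, 10]_5 code can exist. In particular it is not MDS (MDS requires d = n − k + 1 exactly).
Description: the claimed parameters are [24, 17, 10]_5; such a code would be impossible (violates the Singleton bound).


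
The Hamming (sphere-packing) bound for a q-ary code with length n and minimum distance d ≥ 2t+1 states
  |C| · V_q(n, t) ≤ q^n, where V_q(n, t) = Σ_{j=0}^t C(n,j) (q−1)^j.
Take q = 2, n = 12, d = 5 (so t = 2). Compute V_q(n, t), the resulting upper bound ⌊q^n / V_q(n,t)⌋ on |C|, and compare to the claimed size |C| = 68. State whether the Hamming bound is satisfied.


V_q(n, t) = 79, q^n = 4096, Hamming bound = 51, |C| = 68 > bound (violated).

Step 1: Compute V_q(n, t) = Σ_{j=0}^2 C(n, j) (q−1)^j.
  j = 0: C(12,0)·(1)^0 = 1·1 = 1.
  j = 1: C(12,1)·(1)^1 = 12·1 = 12.
  j = 2: C(12,2)·(1)^2 = 66·1 = 66.
  V_q(n, t) = 1 + 12 + 66 = 79.
Step 2: q^n = 2^12 = 4096.
Step 3: Hamming bound ⌊q^n / V_q(n,t)⌋ = ⌊4096/79⌋ = 51.
Step 4: Compare |C| = 68 to 51: violated.
The claimed |C| lies above the Hamming bound, so no 2-ary code of length 12 with d ≥ 5 can have 68 codewords.


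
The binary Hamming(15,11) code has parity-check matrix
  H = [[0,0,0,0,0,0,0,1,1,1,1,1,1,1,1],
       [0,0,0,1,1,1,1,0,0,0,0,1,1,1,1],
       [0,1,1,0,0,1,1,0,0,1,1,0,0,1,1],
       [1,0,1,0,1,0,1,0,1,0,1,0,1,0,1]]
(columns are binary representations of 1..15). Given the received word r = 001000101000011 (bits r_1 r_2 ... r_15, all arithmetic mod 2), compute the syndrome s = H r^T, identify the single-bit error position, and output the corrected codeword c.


s = (1, 1, 0, 0)^T, error position = 12, corrected codeword c = 001000101001011

Compute s = H r^T mod 2 one row at a time:
  s_1 = 0 + 1 + 0 + 0 + 0 + 0 + 1 + 1 = 3 ≡ 1 (mod 2).
  s_2 = 0 + 0 + 0 + 1 + 0 + 0 + 1 + 1 = 3 ≡ 1 (mod 2).
  s_3 = 0 + 1 + 0 + 1 + 0 + 0 + 1 + 1 = 4 ≡ 0 (mod 2).
  s_4 = 0 + 1 + 0 + 1 + 1 + 0 + 0 + 1 = 4 ≡ 0 (mod 2).
s = (1, 1, 0, 0)^T — this equals column 12 of H (binary 1100), so error is at position 12.
Correct: flip bit 12 of r = 001000101000011 to get c = 001000101001011.


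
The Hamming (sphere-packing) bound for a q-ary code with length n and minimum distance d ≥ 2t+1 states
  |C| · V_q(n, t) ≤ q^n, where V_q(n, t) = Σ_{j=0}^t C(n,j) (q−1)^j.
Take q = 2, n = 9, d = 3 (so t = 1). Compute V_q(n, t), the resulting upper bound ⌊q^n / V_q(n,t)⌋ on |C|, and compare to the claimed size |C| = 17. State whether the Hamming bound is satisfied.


V_q(n, t) = 10, q^n = 512, Hamming bound = 51, |C| = 17 ≤ bound (satisfied).

Step 1: Compute V_q(n, t) = Σ_{j=0}^1 C(n, j) (q−1)^j.
  j = 0: C(9,0)·(1)^0 = 1·1 = 1.
  j = 1: C(9,1)·(1)^1 = 9·1 = 9.
  V_q(n, t) = 1 + 9 = 10.
Step 2: q^n = 2^9 = 512.
Step 3: Hamming bound ⌊q^n / V_q(n,t)⌋ = ⌊512/10⌋ = 51.
Step 4: Compare |C| = 17 to 51: satisfied.
The claimed |C| lies below the Hamming bound.


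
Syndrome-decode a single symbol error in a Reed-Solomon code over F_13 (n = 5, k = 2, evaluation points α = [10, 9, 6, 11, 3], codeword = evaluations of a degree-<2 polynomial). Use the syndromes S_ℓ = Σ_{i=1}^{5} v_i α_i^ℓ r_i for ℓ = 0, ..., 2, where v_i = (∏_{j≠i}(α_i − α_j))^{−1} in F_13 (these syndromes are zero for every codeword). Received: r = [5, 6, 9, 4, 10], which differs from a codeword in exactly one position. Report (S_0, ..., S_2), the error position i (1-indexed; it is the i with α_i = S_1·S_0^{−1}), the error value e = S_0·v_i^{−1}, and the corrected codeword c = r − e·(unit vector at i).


S = (9, 1, 3), error at position 5, error magnitude e = 11, c = [5, 6, 9, 4, 12].

Step 1: column multipliers v_i = (∏_{j≠i}(α_i − α_j))^{−1} mod 13.
  i = 1 (α = 10): (10−9)(10−6)(10−11)(10−3) = 1·4·(−1)·7 = −28 ≡ 11, so v_1 = 11^{−1} = 6 (mod 13).
  i = 2 (α = 9): (9−10)(9−6)(9−11)(9−3) = (−1)·3·(−2)·6 = 36 ≡ 10, so v_2 = 10^{−1} = 4 (mod 13).
  i = 3 (α = 6): (6−10)(6−9)(6−11)(6−3) = (−4)·(−3)·(−5)·3 = −180 ≡ 2, so v_3 = 2^{−1} = 7 (mod 13).
  i = 4 (α = 11): (11−10)(11−9)(11−6)(11−3) = 1·2·5·8 = 80 ≡ 2, so v_4 = 2^{−1} = 7 (mod 13).
  i = 5 (α = 3): (3−10)(3−9)(3−6)(3−11) = (−7)·(−6)·(−3)·(−8) = 1008 ≡ 7, so v_5 = 7^{−1} = 2 (mod 13).
  v = [6, 4, 7, 7, 2].
Step 2: syndromes of r = [5, 6, 9, 4, 10] (all sums mod 13).
  S_0 = Σ v_i r_i = 6·5 + 4·6 + 7·9 + 7·4 + 2·10 = 165 ≡ 9.
  S_1 = Σ v_i α_i r_i = 6·10·5 + 4·9·6 + 7·6·9 + 7·11·4 + 2·3·10 = 1262 ≡ 1.
  α_i^2 mod 13 = [9, 3, 10, 4, 9].
  S_2 = Σ v_i α_i^2 r_i = 6·9·5 + 4·3·6 + 7·10·9 + 7·4·4 + 2·9·10 = 1264 ≡ 3.
  S = (9, 1, 3) ≠ 0, so r is not a codeword (an error is present).
Step 3: locate the error. For a single error e at position i, S_ℓ = v_i·e·α_i^ℓ, so α_err = S_1/S_0.
  S_0^{−1} = 9^{−1} = 3 (mod 13), so α_err = 1·3 = 3 ≡ 3 = α_5. Error position i = 5.
  Consistency check: S_2/S_1 = 3·1 = 3 ≡ 3 = α_err ✓ (single-error assumption holds).
Step 4: error magnitude e = S_0/v_5 = S_0·∏_{j≠5}(α_5 − α_j) = 9·7 = 63 ≡ 11 (mod 13).
Step 5: correct position 5: c_5 = r_5 − e = 10 − 11 ≡ 12 (mod 13). Hence c = [5, 6, 9, 4, 12].
  Check: interpolating c through the α_i gives m(x) = 2 + 12·x (degree < 2) with m(α_i) = c_i for every i, so c is indeed a codeword.


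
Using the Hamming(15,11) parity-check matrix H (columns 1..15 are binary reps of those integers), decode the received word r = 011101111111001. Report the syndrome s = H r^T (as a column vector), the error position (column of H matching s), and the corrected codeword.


s = (0, 1, 1, 1)^T, error position = 7, corrected codeword c = 011101011111001

Compute s = H r^T mod 2 one row at a time:
  s_1 = 1 + 1 + 1 + 1 + 1 + 0 + 0 + 1 = 6 ≡ 0 (mod 2).
  s_2 = 1 + 0 + 1 + 1 + 1 + 0 + 0 + 1 = 5 ≡ 1 (mod 2).
  s_3 = 1 + 1 + 1 + 1 + 1 + 1 + 0 + 1 = 7 ≡ 1 (mod 2).
  s_4 = 0 + 1 + 0 + 1 + 1 + 1 + 0 + 1 = 5 ≡ 1 (mod 2).
s = (0, 1, 1, 1)^T — this equals column 7 of H (binary 0111), so error is at position 7.
Correct: flip bit 7 of r = 011101111111001 to get c = 011101011111001.


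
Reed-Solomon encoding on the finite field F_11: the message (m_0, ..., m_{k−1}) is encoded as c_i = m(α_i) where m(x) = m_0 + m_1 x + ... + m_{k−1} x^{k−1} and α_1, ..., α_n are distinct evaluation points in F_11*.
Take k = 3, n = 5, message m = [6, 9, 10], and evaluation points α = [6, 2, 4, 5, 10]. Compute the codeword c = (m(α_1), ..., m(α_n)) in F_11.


c = [2, 9, 4, 4, 7]

Message polynomial: m(x) = 6 + 9·x + 10·x^2 (mod 11).
For each evaluation point α_i, compute m(α_i) mod 11:
  α_1 = 6: Horner steps 10 → 3 → 2, so m(6) = 2.
  α_2 = 2: Horner steps 10 → 7 → 9, so m(2) = 9.
  α_3 = 4: Horner steps 10 → 5 → 4, so m(4) = 4.
  α_4 = 5: Horner steps 10 → 4 → 4, so m(5) = 4.
  α_5 = 10: Horner steps 10 → 10 → 7, so m(10) = 7.
Codeword c = [2, 9, 4, 4, 7] ∈ F_11^5.


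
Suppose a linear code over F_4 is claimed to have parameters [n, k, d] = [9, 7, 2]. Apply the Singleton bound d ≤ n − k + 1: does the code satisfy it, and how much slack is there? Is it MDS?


Singleton RHS = n − k + 1 = 3, slack = 1, bound satisfied, not MDS.

Singleton bound: d ≤ n − k + 1.
Here n = 9, k = 7, so n − k + 1 = 3.
Given d = 2, check d ≤ 3: YES.
Slack = (n − k + 1) − d = 1.
The code is NOT MDS (slack = 1 > 0).
Description: the claimed parameters are [9, 7, 2]_4; such a code would be non-MDS.


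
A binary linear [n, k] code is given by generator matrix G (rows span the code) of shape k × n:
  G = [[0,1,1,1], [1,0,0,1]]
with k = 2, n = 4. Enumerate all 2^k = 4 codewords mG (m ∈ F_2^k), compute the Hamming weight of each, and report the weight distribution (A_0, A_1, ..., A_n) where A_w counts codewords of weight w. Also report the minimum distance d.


Weight distribution: A_0 = 1, A_2 = 1, A_3 = 2. Minimum distance d = 2.

Enumerate all 2^2 = 4 messages m ∈ F_2^2.
For each, compute codeword c = mG in F_2^4, then tally its weight.
  m = 00 → c = 0000, weight = 0.
  m = 10 → c = 0111, weight = 3.
  m = 01 → c = 1001, weight = 2.
  m = 11 → c = 1110, weight = 3.
Tally weights:
  weight 0: 1 codewords.
  weight 2: 1 codewords.
  weight 3: 2 codewords.
Minimum distance d = smallest w > 0 with A_w > 0 = 2.
Sanity: Σ A_w = 4 = 2^2 = 4 ✓.


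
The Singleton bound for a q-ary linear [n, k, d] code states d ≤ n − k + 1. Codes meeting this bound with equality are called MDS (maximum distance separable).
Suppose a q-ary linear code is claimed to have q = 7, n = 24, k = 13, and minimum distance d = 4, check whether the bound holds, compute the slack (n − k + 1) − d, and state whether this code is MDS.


Singleton RHS = n − k + 1 = 12, slack = 8, bound satisfied, not MDS.

Singleton bound: d ≤ n − k + 1.
Here n = 24, k = 13, so n − k + 1 = 12.
Given d = 4, check d ≤ 12: YES.
Slack = (n − k + 1) − d = 8.
The code is NOT MDS (slack = 8 > 0).
Description: the claimed parameters are [24, 13, 4]_7; such a code would be non-MDS.


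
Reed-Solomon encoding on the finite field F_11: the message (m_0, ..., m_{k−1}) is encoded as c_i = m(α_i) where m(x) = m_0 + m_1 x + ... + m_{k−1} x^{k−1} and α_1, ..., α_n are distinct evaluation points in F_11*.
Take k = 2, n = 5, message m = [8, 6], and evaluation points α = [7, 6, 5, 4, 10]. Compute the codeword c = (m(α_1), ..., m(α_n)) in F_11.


c = [6, 0, 5, 10, 2]

Message polynomial: m(x) = 8 + 6·x (mod 11).
For each evaluation point α_i, compute m(α_i) mod 11:
  α_1 = 7: Horner steps 6 → 6, so m(7) = 6.
  α_2 = 6: Horner steps 6 → 0, so m(6) = 0.
  α_3 = 5: Horner steps 6 → 5, so m(5) = 5.
  α_4 = 4: Horner steps 6 → 10, so m(4) = 10.
  α_5 = 10: Horner steps 6 → 2, so m(10) = 2.
Codeword c = [6, 0, 5, 10, 2] ∈ F_11^5.


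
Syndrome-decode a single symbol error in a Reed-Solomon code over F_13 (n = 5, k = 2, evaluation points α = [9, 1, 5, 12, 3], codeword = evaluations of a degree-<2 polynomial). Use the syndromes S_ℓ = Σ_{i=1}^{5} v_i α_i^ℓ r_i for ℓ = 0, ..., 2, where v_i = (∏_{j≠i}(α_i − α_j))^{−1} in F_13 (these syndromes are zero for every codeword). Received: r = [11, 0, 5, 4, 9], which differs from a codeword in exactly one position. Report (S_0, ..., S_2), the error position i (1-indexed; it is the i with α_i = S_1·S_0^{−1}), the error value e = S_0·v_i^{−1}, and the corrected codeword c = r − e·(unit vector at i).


S = (3, 1, 9), error at position 1, error magnitude e = 1, c = [10, 0, 5, 4, 9].

Step 1: column multipliers v_i = (∏_{j≠i}(α_i − α_j))^{−1} mod 13.
  i = 1 (α = 9): (9−1)(9−5)(9−12)(9−3) = 8·4·(−3)·6 = −576 ≡ 9, so v_1 = 9^{−1} = 3 (mod 13).
  i = 2 (α = 1): (1−9)(1−5)(1−12)(1−3) = (−8)·(−4)·(−11)·(−2) = 704 ≡ 2, so v_2 = 2^{−1} = 7 (mod 13).
  i = 3 (α = 5): (5−9)(5−1)(5−12)(5−3) = (−4)·4·(−7)·2 = 224 ≡ 3, so v_3 = 3^{−1} = 9 (mod 13).
  i = 4 (α = 12): (12−9)(12−1)(12−5)(12−3) = 3·11·7·9 = 2079 ≡ 12, so v_4 = 12^{−1} = 12 (mod 13).
  i = 5 (α = 3): (3−9)(3−1)(3−5)(3−12) = (−6)·2·(−2)·(−9) = −216 ≡ 5, so v_5 = 5^{−1} = 8 (mod 13).
  v = [3, 7, 9, 12, 8].
Step 2: syndromes of r = [11, 0, 5, 4, 9] (all sums mod 13).
  S_0 = Σ v_i r_i = 3·11 + 7·0 + 9·5 + 12·4 + 8·9 = 198 ≡ 3.
  S_1 = Σ v_i α_i r_i = 3·9·11 + 7·1·0 + 9·5·5 + 12·12·4 + 8·3·9 = 1314 ≡ 1.
  α_i^2 mod 13 = [3, 1, 12, 1, 9].
  S_2 = Σ v_i α_i^2 r_i = 3·3·11 + 7·1·0 + 9·12·5 + 12·1·4 + 8·9·9 = 1335 ≡ 9.
  S = (3, 1, 9) ≠ 0, so r is not a codeword (an error is present).
Step 3: locate the error. For a single error e at position i, S_ℓ = v_i·e·α_i^ℓ, so α_err = S_1/S_0.
  S_0^{−1} = 3^{−1} = 9 (mod 13), so α_err = 1·9 = 9 ≡ 9 = α_1. Error position i = 1.
  Consistency check: S_2/S_1 = 9·1 = 9 ≡ 9 = α_err ✓ (single-error assumption holds).
Step 4: error magnitude e = S_0/v_1 = S_0·∏_{j≠1}(α_1 − α_j) = 3·9 = 27 ≡ 1 (mod 13).
Step 5: correct position 1: c_1 = r_1 − e = 11 − 1 ≡ 10 (mod 13). Hence c = [10, 0, 5, 4, 9].
  Check: interpolating c through the α_i gives m(x) = 2 + 11·x (degree < 2) with m(α_i) = c_i for every i, so c is indeed a codeword.


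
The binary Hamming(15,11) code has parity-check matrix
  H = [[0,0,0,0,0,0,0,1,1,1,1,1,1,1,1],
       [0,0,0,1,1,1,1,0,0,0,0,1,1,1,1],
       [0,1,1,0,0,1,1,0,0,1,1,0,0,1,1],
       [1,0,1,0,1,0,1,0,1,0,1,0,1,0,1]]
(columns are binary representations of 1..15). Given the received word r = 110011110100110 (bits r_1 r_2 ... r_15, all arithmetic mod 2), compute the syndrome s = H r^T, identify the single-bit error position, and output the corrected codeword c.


s = (0, 1, 1, 0)^T, error position = 6, corrected codeword c = 110010110100110

Compute s = H r^T mod 2 one row at a time:
  s_1 = 1 + 0 + 1 + 0 + 0 + 1 + 1 + 0 = 4 ≡ 0 (mod 2).
  s_2 = 0 + 1 + 1 + 1 + 0 + 1 + 1 + 0 = 5 ≡ 1 (mod 2).
  s_3 = 1 + 0 + 1 + 1 + 1 + 0 + 1 + 0 = 5 ≡ 1 (mod 2).
  s_4 = 1 + 0 + 1 + 1 + 0 + 0 + 1 + 0 = 4 ≡ 0 (mod 2).
s = (0, 1, 1, 0)^T — this equals column 6 of H (binary 0110), so error is at position 6.
Correct: flip bit 6 of r = 110011110100110 to get c = 110010110100110.


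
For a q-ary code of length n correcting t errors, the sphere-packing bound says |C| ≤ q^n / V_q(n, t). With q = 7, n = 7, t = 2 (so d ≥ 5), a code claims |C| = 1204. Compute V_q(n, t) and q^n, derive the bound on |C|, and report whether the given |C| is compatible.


V_q(n, t) = 799, q^n = 823543, Hamming bound = 1030, |C| = 1204 > bound (violated).

Step 1: Compute V_q(n, t) = Σ_{j=0}^2 C(n, j) (q−1)^j.
  j = 0: C(7,0)·(6)^0 = 1·1 = 1.
  j = 1: C(7,1)·(6)^1 = 7·6 = 42.
  j = 2: C(7,2)·(6)^2 = 21·36 = 756.
  V_q(n, t) = 1 + 42 + 756 = 799.
Step 2: q^n = 7^7 = 823543.
Step 3: Hamming bound ⌊q^n / V_q(n,t)⌋ = ⌊823543/799⌋ = 1030.
Step 4: Compare |C| = 1204 to 1030: violated.
The claimed |C| lies above the Hamming bound, so no 7-ary code of length 7 with d ≥ 5 can have 1204 codewords.


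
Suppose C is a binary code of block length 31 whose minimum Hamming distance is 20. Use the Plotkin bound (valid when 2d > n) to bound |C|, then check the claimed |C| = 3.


Plotkin bound M ≤ 4; given |C| = 3 ≤ bound (satisfied).

Check applicability: 2d = 40, n = 31.
2d − n = 9 > 0, so Plotkin applies.
Compute d/(2d−n) = 20/9 ≈ 2.2222.
⌊d/(2d−n)⌋ = 2.
Plotkin bound: M ≤ 2·2 = 4.
Given |C| = 3, check: satisfied.
This |C| is below the Plotkin bound.


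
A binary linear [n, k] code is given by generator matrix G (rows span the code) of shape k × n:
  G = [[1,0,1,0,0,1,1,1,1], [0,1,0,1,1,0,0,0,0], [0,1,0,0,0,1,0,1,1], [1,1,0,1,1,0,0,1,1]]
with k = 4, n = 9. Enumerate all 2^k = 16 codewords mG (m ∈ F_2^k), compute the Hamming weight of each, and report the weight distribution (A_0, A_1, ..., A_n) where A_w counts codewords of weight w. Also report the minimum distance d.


Weight distribution: A_0 = 1, A_3 = 4, A_4 = 3, A_5 = 3, A_6 = 4, A_9 = 1. Minimum distance d = 3.

Enumerate all 2^4 = 16 messages m ∈ F_2^4.
For each, compute codeword c = mG in F_2^9, then tally its weight.
  m = 0000 → c = 000000000, weight = 0.
  m = 1000 → c = 101001111, weight = 6.
  m = 0100 → c = 010110000, weight = 3.
  m = 1100 → c = 111111111, weight = 9.
  m = 0010 → c = 010001011, weight = 4.
  m = 1010 → c = 111000100, weight = 4.
  m = 0110 → c = 000111011, weight = 5.
  m = 1110 → c = 101110100, weight = 5.
  m = 0001 → c = 110110011, weight = 6.
  m = 1001 → c = 011111100, weight = 6.
  m = 0101 → c = 100000011, weight = 3.
  m = 1101 → c = 001001100, weight = 3.
  m = 0011 → c = 100111000, weight = 4.
  m = 1011 → c = 001110111, weight = 6.
  m = 0111 → c = 110001000, weight = 3.
  m = 1111 → c = 011000111, weight = 5.
Tally weights:
  weight 0: 1 codewords.
  weight 3: 4 codewords.
  weight 4: 3 codewords.
  weight 5: 3 codewords.
  weight 6: 4 codewords.
  weight 9: 1 codewords.
Minimum distance d = smallest w > 0 with A_w > 0 = 3.
Sanity: Σ A_w = 16 = 2^4 = 16 ✓.


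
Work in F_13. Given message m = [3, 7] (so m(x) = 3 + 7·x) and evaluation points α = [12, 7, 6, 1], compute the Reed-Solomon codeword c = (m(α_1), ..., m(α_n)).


c = [9, 0, 6, 10]

Message polynomial: m(x) = 3 + 7·x (mod 13).
For each evaluation point α_i, compute m(α_i) mod 13:
  α_1 = 12: Horner steps 7 → 9, so m(12) = 9.
  α_2 = 7: Horner steps 7 → 0, so m(7) = 0.
  α_3 = 6: Horner steps 7 → 6, so m(6) = 6.
  α_4 = 1: Horner steps 7 → 10, so m(1) = 10.
Codeword c = [9, 0, 6, 10] ∈ F_13^4.


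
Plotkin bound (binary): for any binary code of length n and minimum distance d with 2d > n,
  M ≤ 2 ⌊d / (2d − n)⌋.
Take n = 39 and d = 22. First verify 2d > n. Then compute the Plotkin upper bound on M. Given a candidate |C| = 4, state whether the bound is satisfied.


Plotkin bound M ≤ 8; given |C| = 4 ≤ bound (satisfied).

Check applicability: 2d = 44, n = 39.
2d − n = 5 > 0, so Plotkin applies.
Compute d/(2d−n) = 22/5 ≈ 4.4000.
⌊d/(2d−n)⌋ = 4.
Plotkin bound: M ≤ 2·4 = 8.
Given |C| = 4, check: satisfied.
This |C| is below the Plotkin bound.


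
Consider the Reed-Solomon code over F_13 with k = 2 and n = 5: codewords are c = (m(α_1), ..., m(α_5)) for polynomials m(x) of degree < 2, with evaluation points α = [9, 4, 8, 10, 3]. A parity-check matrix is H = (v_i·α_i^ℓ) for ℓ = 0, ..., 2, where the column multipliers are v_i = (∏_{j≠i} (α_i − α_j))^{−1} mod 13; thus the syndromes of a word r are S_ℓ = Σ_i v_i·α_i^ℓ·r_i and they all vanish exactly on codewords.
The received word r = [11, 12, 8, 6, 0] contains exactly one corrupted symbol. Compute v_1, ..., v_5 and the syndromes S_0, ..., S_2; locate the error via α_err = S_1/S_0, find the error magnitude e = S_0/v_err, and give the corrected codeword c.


S = (12, 4, 10), error at position 1, error magnitude e = 4, c = [7, 12, 8, 6, 0].

Step 1: column multipliers v_i = (∏_{j≠i}(α_i − α_j))^{−1} mod 13.
  i = 1 (α = 9): (9−4)(9−8)(9−10)(9−3) = 5·1·(−1)·6 = −30 ≡ 9, so v_1 = 9^{−1} = 3 (mod 13).
  i = 2 (α = 4): (4−9)(4−8)(4−10)(4−3) = (−5)·(−4)·(−6)·1 = −120 ≡ 10, so v_2 = 10^{−1} = 4 (mod 13).
  i = 3 (α = 8): (8−9)(8−4)(8−10)(8−3) = (−1)·4·(−2)·5 = 40 ≡ 1, so v_3 = 1^{−1} = 1 (mod 13).
  i = 4 (α = 10): (10−9)(10−4)(10−8)(10−3) = 1·6·2·7 = 84 ≡ 6, so v_4 = 6^{−1} = 11 (mod 13).
  i = 5 (α = 3): (3−9)(3−4)(3−8)(3−10) = (−6)·(−1)·(−5)·(−7) = 210 ≡ 2, so v_5 = 2^{−1} = 7 (mod 13).
  v = [3, 4, 1, 11, 7].
Step 2: syndromes of r = [11, 12, 8, 6, 0] (all sums mod 13).
  S_0 = Σ v_i r_i = 3·11 + 4·12 + 1·8 + 11·6 + 7·0 = 155 ≡ 12.
  S_1 = Σ v_i α_i r_i = 3·9·11 + 4·4·12 + 1·8·8 + 11·10·6 + 7·3·0 = 1213 ≡ 4.
  α_i^2 mod 13 = [3, 3, 12, 9, 9].
  S_2 = Σ v_i α_i^2 r_i = 3·3·11 + 4·3·12 + 1·12·8 + 11·9·6 + 7·9·0 = 933 ≡ 10.
  S = (12, 4, 10) ≠ 0, so r is not a codeword (an error is present).
Step 3: locate the error. For a single error e at position i, S_ℓ = v_i·e·α_i^ℓ, so α_err = S_1/S_0.
  S_0^{−1} = 12^{−1} = 12 (mod 13), so α_err = 4·12 = 48 ≡ 9 = α_1. Error position i = 1.
  Consistency check: S_2/S_1 = 10·10 = 100 ≡ 9 = α_err ✓ (single-error assumption holds).
Step 4: error magnitude e = S_0/v_1 = S_0·∏_{j≠1}(α_1 − α_j) = 12·9 = 108 ≡ 4 (mod 13).
Step 5: correct position 1: c_1 = r_1 − e = 11 − 4 ≡ 7 (mod 13). Hence c = [7, 12, 8, 6, 0].
  Check: interpolating c through the α_i gives m(x) = 3 + 12·x (degree < 2) with m(α_i) = c_i for every i, so c is indeed a codeword.


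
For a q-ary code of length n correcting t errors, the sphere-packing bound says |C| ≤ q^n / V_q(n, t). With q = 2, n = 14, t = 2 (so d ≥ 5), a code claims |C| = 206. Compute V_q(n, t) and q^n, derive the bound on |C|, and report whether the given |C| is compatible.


V_q(n, t) = 106, q^n = 16384, Hamming bound = 154, |C| = 206 > bound (violated).

Step 1: Compute V_q(n, t) = Σ_{j=0}^2 C(n, j) (q−1)^j.
  j = 0: C(14,0)·(1)^0 = 1·1 = 1.
  j = 1: C(14,1)·(1)^1 = 14·1 = 14.
  j = 2: C(14,2)·(1)^2 = 91·1 = 91.
  V_q(n, t) = 1 + 14 + 91 = 106.
Step 2: q^n = 2^14 = 16384.
Step 3: Hamming bound ⌊q^n / V_q(n,t)⌋ = ⌊16384/106⌋ = 154.
Step 4: Compare |C| = 206 to 154: violated.
The claimed |C| lies above the Hamming bound, so no 2-ary code of length 14 with d ≥ 5 can have 206 codewords.


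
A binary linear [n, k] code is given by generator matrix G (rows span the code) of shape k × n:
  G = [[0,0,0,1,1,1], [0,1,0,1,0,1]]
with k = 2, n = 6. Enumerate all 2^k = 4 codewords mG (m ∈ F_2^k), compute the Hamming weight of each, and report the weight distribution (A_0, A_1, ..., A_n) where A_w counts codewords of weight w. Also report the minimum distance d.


Weight distribution: A_0 = 1, A_2 = 1, A_3 = 2. Minimum distance d = 2.

Enumerate all 2^2 = 4 messages m ∈ F_2^2.
For each, compute codeword c = mG in F_2^6, then tally its weight.
  m = 00 → c = 000000, weight = 0.
  m = 10 → c = 000111, weight = 3.
  m = 01 → c = 010101, weight = 3.
  m = 11 → c = 010010, weight = 2.
Tally weights:
  weight 0: 1 codewords.
  weight 2: 1 codewords.
  weight 3: 2 codewords.
Minimum distance d = smallest w > 0 with A_w > 0 = 2.
Sanity: Σ A_w = 4 = 2^2 = 4 ✓.


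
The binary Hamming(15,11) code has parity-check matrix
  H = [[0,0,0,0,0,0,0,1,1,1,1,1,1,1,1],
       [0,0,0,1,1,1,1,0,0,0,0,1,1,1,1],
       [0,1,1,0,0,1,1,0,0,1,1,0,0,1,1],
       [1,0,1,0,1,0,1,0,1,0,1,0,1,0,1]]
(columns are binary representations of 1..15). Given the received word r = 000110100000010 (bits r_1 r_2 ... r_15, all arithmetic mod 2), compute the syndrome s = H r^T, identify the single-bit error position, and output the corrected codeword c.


s = (1, 0, 0, 0)^T, error position = 8, corrected codeword c = 000110110000010

Compute s = H r^T mod 2 one row at a time:
  s_1 = 0 + 0 + 0 + 0 + 0 + 0 + 1 + 0 = 1 ≡ 1 (mod 2).
  s_2 = 1 + 1 + 0 + 1 + 0 + 0 + 1 + 0 = 4 ≡ 0 (mod 2).
  s_3 = 0 + 0 + 0 + 1 + 0 + 0 + 1 + 0 = 2 ≡ 0 (mod 2).
  s_4 = 0 + 0 + 1 + 1 + 0 + 0 + 0 + 0 = 2 ≡ 0 (mod 2).
s = (1, 0, 0, 0)^T — this equals column 8 of H (binary 1000), so error is at position 8.
Correct: flip bit 8 of r = 000110100000010 to get c = 000110110000010.


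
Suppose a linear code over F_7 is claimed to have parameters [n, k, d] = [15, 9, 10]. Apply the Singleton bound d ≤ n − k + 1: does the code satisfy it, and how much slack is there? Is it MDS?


Singleton RHS = n − k + 1 = 7, slack = -3, bound violated (no such code; not MDS).

Singleton bound: d ≤ n − k + 1.
Here n = 15, k = 9, so n − k + 1 = 7.
Given d = 10, check d ≤ 7: NO.
Slack = (n − k + 1) − d = -3.
The slack is negative: d = 10 exceeds n − k + 1 = 7 by 3, so the Singleton bound is violated and no linear [15, 9, 10]_7 code can exist. In particular it is not MDS (MDS requires d = n − k + 1 exactly).
Description: the claimed parameters are [15, 9, 10]_7; such a code would be impossible (violates the Singleton bound).


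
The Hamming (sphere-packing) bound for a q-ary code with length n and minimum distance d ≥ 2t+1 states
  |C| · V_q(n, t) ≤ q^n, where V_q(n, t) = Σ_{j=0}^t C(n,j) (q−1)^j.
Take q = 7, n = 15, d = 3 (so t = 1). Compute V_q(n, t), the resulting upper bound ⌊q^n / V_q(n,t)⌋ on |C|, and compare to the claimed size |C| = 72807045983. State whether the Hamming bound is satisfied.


V_q(n, t) = 91, q^n = 4747561509943, Hamming bound = 52171005603, |C| = 72807045983 > bound (violated).

Step 1: Compute V_q(n, t) = Σ_{j=0}^1 C(n, j) (q−1)^j.
  j = 0: C(15,0)·(6)^0 = 1·1 = 1.
  j = 1: C(15,1)·(6)^1 = 15·6 = 90.
  V_q(n, t) = 1 + 90 = 91.
Step 2: q^n = 7^15 = 4747561509943.
Step 3: Hamming bound ⌊q^n / V_q(n,t)⌋ = ⌊4747561509943/91⌋ = 52171005603.
Step 4: Compare |C| = 72807045983 to 52171005603: violated.
The claimed |C| lies above the Hamming bound, so no 7-ary code of length 15 with d ≥ 3 can have 72807045983 codewords.


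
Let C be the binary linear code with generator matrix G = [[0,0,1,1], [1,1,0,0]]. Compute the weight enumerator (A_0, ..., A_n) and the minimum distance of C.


Weight distribution: A_0 = 1, A_2 = 2, A_4 = 1. Minimum distance d = 2.

Enumerate all 2^2 = 4 messages m ∈ F_2^2.
For each, compute codeword c = mG in F_2^4, then tally its weight.
  m = 00 → c = 0000, weight = 0.
  m = 10 → c = 0011, weight = 2.
  m = 01 → c = 1100, weight = 2.
  m = 11 → c = 1111, weight = 4.
Tally weights:
  weight 0: 1 codewords.
  weight 2: 2 codewords.
  weight 4: 1 codewords.
Minimum distance d = smallest w > 0 with A_w > 0 = 2.
Sanity: Σ A_w = 4 = 2^2 = 4 ✓.


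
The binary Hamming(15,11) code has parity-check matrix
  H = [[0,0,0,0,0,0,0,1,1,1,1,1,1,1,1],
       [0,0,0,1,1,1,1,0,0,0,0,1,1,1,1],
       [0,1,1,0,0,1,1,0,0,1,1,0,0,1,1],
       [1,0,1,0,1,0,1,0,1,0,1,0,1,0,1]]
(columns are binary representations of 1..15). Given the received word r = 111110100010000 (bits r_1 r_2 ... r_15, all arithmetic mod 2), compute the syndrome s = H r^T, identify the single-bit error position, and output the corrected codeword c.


s = (1, 1, 0, 1)^T, error position = 13, corrected codeword c = 111110100010100

Compute s = H r^T mod 2 one row at a time:
  s_1 = 0 + 0 + 0 + 1 + 0 + 0 + 0 + 0 = 1 ≡ 1 (mod 2).
  s_2 = 1 + 1 + 0 + 1 + 0 + 0 + 0 + 0 = 3 ≡ 1 (mod 2).
  s_3 = 1 + 1 + 0 + 1 + 0 + 1 + 0 + 0 = 4 ≡ 0 (mod 2).
  s_4 = 1 + 1 + 1 + 1 + 0 + 1 + 0 + 0 = 5 ≡ 1 (mod 2).
s = (1, 1, 0, 1)^T — this equals column 13 of H (binary 1101), so error is at position 13.
Correct: flip bit 13 of r = 111110100010000 to get c = 111110100010100.


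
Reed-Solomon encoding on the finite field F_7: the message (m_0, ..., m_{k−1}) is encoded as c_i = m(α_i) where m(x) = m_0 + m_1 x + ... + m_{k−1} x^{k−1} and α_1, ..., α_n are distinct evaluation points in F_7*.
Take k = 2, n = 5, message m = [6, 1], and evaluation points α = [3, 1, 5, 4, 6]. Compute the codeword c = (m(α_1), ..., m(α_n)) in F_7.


c = [2, 0, 4, 3, 5]

Message polynomial: m(x) = 6 + 1·x (mod 7).
For each evaluation point α_i, compute m(α_i) mod 7:
  α_1 = 3: Horner steps 1 → 2, so m(3) = 2.
  α_2 = 1: Horner steps 1 → 0, so m(1) = 0.
  α_3 = 5: Horner steps 1 → 4, so m(5) = 4.
  α_4 = 4: Horner steps 1 → 3, so m(4) = 3.
  α_5 = 6: Horner steps 1 → 5, so m(6) = 5.
Codeword c = [2, 0, 4, 3, 5] ∈ F_7^5.


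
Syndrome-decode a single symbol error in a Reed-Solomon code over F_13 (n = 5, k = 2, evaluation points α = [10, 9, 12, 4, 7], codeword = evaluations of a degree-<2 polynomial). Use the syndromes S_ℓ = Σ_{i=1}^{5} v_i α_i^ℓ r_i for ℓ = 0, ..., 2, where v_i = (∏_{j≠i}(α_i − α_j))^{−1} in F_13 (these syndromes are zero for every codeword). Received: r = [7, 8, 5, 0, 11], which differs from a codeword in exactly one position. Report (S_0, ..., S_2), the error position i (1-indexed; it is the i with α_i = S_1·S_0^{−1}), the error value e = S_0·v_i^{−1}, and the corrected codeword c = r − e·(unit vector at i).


S = (1, 7, 10), error at position 5, error magnitude e = 1, c = [7, 8, 5, 0, 10].

Step 1: column multipliers v_i = (∏_{j≠i}(α_i − α_j))^{−1} mod 13.
  i = 1 (α = 10): (10−9)(10−12)(10−4)(10−7) = 1·(−2)·6·3 = −36 ≡ 3, so v_1 = 3^{−1} = 9 (mod 13).
  i = 2 (α = 9): (9−10)(9−12)(9−4)(9−7) = (−1)·(−3)·5·2 = 30 ≡ 4, so v_2 = 4^{−1} = 10 (mod 13).
  i = 3 (α = 12): (12−10)(12−9)(12−4)(12−7) = 2·3·8·5 = 240 ≡ 6, so v_3 = 6^{−1} = 11 (mod 13).
  i = 4 (α = 4): (4−10)(4−9)(4−12)(4−7) = (−6)·(−5)·(−8)·(−3) = 720 ≡ 5, so v_4 = 5^{−1} = 8 (mod 13).
  i = 5 (α = 7): (7−10)(7−9)(7−12)(7−4) = (−3)·(−2)·(−5)·3 = −90 ≡ 1, so v_5 = 1^{−1} = 1 (mod 13).
  v = [9, 10, 11, 8, 1].
Step 2: syndromes of r = [7, 8, 5, 0, 11] (all sums mod 13).
  S_0 = Σ v_i r_i = 9·7 + 10·8 + 11·5 + 8·0 + 1·11 = 209 ≡ 1.
  S_1 = Σ v_i α_i r_i = 9·10·7 + 10·9·8 + 11·12·5 + 8·4·0 + 1·7·11 = 2087 ≡ 7.
  α_i^2 mod 13 = [9, 3, 1, 3, 10].
  S_2 = Σ v_i α_i^2 r_i = 9·9·7 + 10·3·8 + 11·1·5 + 8·3·0 + 1·10·11 = 972 ≡ 10.
  S = (1, 7, 10) ≠ 0, so r is not a codeword (an error is present).
Step 3: locate the error. For a single error e at position i, S_ℓ = v_i·e·α_i^ℓ, so α_err = S_1/S_0.
  S_0^{−1} = 1^{−1} = 1 (mod 13), so α_err = 7·1 = 7 ≡ 7 = α_5. Error position i = 5.
  Consistency check: S_2/S_1 = 10·2 = 20 ≡ 7 = α_err ✓ (single-error assumption holds).
Step 4: error magnitude e = S_0/v_5 = S_0·∏_{j≠5}(α_5 − α_j) = 1·1 = 1 ≡ 1 (mod 13).
Step 5: correct position 5: c_5 = r_5 − e = 11 − 1 ≡ 10 (mod 13). Hence c = [7, 8, 5, 0, 10].
  Check: interpolating c through the α_i gives m(x) = 4 + 12·x (degree < 2) with m(α_i) = c_i for every i, so c is indeed a codeword.
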